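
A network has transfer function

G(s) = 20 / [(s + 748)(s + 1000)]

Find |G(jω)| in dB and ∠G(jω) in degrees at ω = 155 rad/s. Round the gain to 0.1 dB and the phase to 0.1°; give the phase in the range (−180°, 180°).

At s = jω = j155:
pole (s+748): 748 + j155 → |·| = √(748²+155²) = √583529 ≈ 763.89, ∠ = arctan(155/748) ≈ 11.71°
pole (s+1000): 1000 + j155 → |·| = √(1000²+155²) = √1024025 ≈ 1011.9, ∠ = arctan(155/1000) ≈ 8.81°
|G| = 20 / 7.7298e+05 ≈ 2.5874e-05
Gain = 20 log₁₀(2.5874e-05) ≈ -91.74 dB
∠G = 0.00° − 20.52° = -20.52°

-91.7 dB, -20.5°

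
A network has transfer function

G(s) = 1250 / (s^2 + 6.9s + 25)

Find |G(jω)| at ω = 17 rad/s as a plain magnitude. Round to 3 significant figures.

4.33

At s = jω = j17:
quadratic: (j17)² + 6.9·j17 + 25 = -264 + j117.3 → |·| ≈ 288.89, ∠ ≈ 156.04°
|G| = 1250 / 288.89 ≈ 4.3269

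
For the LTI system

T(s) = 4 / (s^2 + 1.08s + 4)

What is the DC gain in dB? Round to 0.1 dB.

0.0 dB

T(0) = 4 / 4 = 1
20 log₁₀(1) ≈ 0.00 dB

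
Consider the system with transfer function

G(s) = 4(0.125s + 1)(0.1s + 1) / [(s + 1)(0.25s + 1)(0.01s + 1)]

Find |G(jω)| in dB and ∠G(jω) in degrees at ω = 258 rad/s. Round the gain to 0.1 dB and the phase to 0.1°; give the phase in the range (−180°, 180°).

At ω = 258 rad/s:
zero (1 + j258·0.125) = 1 + j32.25 → |·| ≈ 32.266, ∠ ≈ 88.22°
zero (1 + j258·0.1) = 1 + j25.8 → |·| ≈ 25.819, ∠ ≈ 87.78°
pole (1 + j258·1) = 1 + j258 → |·| ≈ 258, ∠ ≈ 89.78°
pole (1 + j258·0.25) = 1 + j64.5 → |·| ≈ 64.508, ∠ ≈ 89.11°
pole (1 + j258·0.01) = 1 + j2.58 → |·| ≈ 2.767, ∠ ≈ 68.81°
|G| = 4 · 32.266 · 25.819 / (258 · 64.508 · 2.767) ≈ 0.072361
Gain = 20 log₁₀(0.072361) ≈ -22.81 dB
∠G = (88.22° + 87.78°) − (89.78° + 89.11° + 68.81°) = -71.70°

-22.8 dB, -71.7°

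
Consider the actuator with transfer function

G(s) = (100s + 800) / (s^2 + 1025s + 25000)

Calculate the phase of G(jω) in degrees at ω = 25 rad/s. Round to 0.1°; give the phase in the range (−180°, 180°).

25.8°

Substitute s = j25:
Numerator: 100(j25) + 800 = 800 + j2500
Denominator: (j25)^2 + 1025(j25) + 25000 = 24375 + j25625
|N| = √(800² + 2500²) ≈ 2624.9, ∠N ≈ 72.26°
|D| = √(24375² + 25625²) ≈ 35366, ∠D ≈ 46.43°
∠G = 72.26° − 46.43° = 25.83°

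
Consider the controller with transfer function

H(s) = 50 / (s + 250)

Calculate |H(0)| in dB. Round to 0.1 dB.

H(0) = 50 / (250) = 0.2
20 log₁₀(0.2) ≈ -13.98 dB

-14.0 dB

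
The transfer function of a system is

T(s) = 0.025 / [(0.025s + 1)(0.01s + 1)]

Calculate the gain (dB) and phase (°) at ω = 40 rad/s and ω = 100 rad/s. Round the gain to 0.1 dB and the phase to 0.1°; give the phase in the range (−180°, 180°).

At ω = 40 rad/s:
pole (1 + j40·0.025) = 1 + j1 → |·| ≈ 1.4142, ∠ ≈ 45.00°
pole (1 + j40·0.01) = 1 + j0.4 → |·| ≈ 1.077, ∠ ≈ 21.80°
|T| = 0.025 · 1 / (1.4142 · 1.077) ≈ 0.016414
Gain = 20 log₁₀(0.016414) ≈ -35.70 dB
∠T = (0°) − (45.00° + 21.80°) = -66.80°

At ω = 100 rad/s:
pole (1 + j100·0.025) = 1 + j2.5 → |·| ≈ 2.6926, ∠ ≈ 68.20°
pole (1 + j100·0.01) = 1 + j1 → |·| ≈ 1.4142, ∠ ≈ 45.00°
|T| = 0.025 · 1 / (2.6926 · 1.4142) ≈ 0.0065653
Gain = 20 log₁₀(0.0065653) ≈ -43.65 dB
∠T = (0°) − (68.20° + 45.00°) = -113.20°

ω = 40: -35.7 dB, -66.8°; ω = 100: -43.7 dB, -113.2°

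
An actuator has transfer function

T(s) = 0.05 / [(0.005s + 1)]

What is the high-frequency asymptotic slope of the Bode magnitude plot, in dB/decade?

Each pole contributes −20 dB/decade at high frequency; each zero contributes +20 dB/decade.
Net: 0 zero(s) − 1 pole(s) → -20 dB/decade.

-20 dB/decade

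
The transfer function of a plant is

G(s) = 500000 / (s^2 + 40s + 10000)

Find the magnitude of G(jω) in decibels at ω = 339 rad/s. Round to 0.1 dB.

13.5 dB

At s = jω = j339:
quadratic: (j339)² + 40·j339 + 10000 = -104921 + j13560 → |·| ≈ 1.0579e+05, ∠ ≈ 172.64°
|G| = 500000 / 1.0579e+05 ≈ 4.7263
Gain = 20 log₁₀(4.7263) ≈ 13.49 dB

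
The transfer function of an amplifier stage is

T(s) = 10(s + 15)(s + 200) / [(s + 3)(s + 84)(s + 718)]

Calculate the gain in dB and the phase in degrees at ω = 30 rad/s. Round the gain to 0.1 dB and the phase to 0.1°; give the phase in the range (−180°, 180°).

-29.1 dB, -34.4°

At s = jω = j30:
zero (s+15): 15 + j30 → |·| = √(15²+30²) = √1125 ≈ 33.541, ∠ = arctan(30/15) ≈ 63.43°
zero (s+200): 200 + j30 → |·| = √(200²+30²) = √40900 ≈ 202.24, ∠ = arctan(30/200) ≈ 8.53°
pole (s+3): 3 + j30 → |·| = √(3²+30²) = √909 ≈ 30.15, ∠ = arctan(30/3) ≈ 84.29°
pole (s+84): 84 + j30 → |·| = √(84²+30²) = √7956 ≈ 89.196, ∠ = arctan(30/84) ≈ 19.65°
pole (s+718): 718 + j30 → |·| = √(718²+30²) = √516424 ≈ 718.63, ∠ = arctan(30/718) ≈ 2.39°
|T| = 10 · 6783.3 / 1.9326e+06 ≈ 0.035099
Gain = 20 log₁₀(0.035099) ≈ -29.09 dB
∠T = 71.96° − 106.33° = -34.37°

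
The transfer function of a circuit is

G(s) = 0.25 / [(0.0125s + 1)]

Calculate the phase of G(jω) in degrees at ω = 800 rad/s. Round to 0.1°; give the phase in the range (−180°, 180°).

-84.3°

At ω = 800 rad/s:
pole (1 + j800·0.0125) = 1 + j10 → |·| ≈ 10.05, ∠ ≈ 84.29°
∠G = (0°) − (84.29°) = -84.29°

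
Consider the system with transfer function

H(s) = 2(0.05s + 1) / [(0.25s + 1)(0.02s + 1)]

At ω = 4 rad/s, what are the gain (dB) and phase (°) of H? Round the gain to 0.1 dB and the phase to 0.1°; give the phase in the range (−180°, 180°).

3.2 dB, -38.3°

At ω = 4 rad/s:
zero (1 + j4·0.05) = 1 + j0.2 → |·| ≈ 1.0198, ∠ ≈ 11.31°
pole (1 + j4·0.25) = 1 + j1 → |·| ≈ 1.4142, ∠ ≈ 45.00°
pole (1 + j4·0.02) = 1 + j0.08 → |·| ≈ 1.0032, ∠ ≈ 4.57°
|H| = 2 · 1.0198 / (1.4142 · 1.0032) ≈ 1.4376
Gain = 20 log₁₀(1.4376) ≈ 3.15 dB
∠H = (11.31°) − (45.00° + 4.57°) = -38.26°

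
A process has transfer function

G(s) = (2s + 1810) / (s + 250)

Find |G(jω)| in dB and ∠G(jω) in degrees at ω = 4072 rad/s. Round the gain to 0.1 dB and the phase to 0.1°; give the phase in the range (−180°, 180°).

Substitute s = j4072:
Numerator: 2(j4072) + 1810 = 1810 + j8144
Denominator: (j4072) + 250 = 250 + j4072
|N| = √(1810² + 8144²) ≈ 8342.7, ∠N ≈ 77.47°
|D| = √(250² + 4072²) ≈ 4079.7, ∠D ≈ 86.49°
|G| = 8342.7 / 4079.7 ≈ 2.0449
Gain = 20 log₁₀(2.0449) ≈ 6.21 dB
∠G = 77.47° − 86.49° = -9.02°

6.2 dB, -9.0°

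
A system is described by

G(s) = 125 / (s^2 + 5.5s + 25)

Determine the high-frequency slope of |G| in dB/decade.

Each pole contributes −20 dB/decade at high frequency; each zero contributes +20 dB/decade.
Net: 0 zero(s) − 2 pole(s) → -40 dB/decade.

-40 dB/decade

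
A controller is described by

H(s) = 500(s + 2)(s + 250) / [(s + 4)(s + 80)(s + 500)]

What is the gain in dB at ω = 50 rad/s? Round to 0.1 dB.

8.6 dB

At s = jω = j50:
zero (s+2): 2 + j50 → |·| = √(2²+50²) = √2504 ≈ 50.04, ∠ = arctan(50/2) ≈ 87.71°
zero (s+250): 250 + j50 → |·| = √(250²+50²) = √65000 ≈ 254.95, ∠ = arctan(50/250) ≈ 11.31°
pole (s+4): 4 + j50 → |·| = √(4²+50²) = √2516 ≈ 50.16, ∠ = arctan(50/4) ≈ 85.43°
pole (s+80): 80 + j50 → |·| = √(80²+50²) = √8900 ≈ 94.34, ∠ = arctan(50/80) ≈ 32.01°
pole (s+500): 500 + j50 → |·| = √(500²+50²) = √252500 ≈ 502.49, ∠ = arctan(50/500) ≈ 5.71°
|H| = 500 · 12758 / 2.3778e+06 ≈ 2.6827
Gain = 20 log₁₀(2.6827) ≈ 8.57 dB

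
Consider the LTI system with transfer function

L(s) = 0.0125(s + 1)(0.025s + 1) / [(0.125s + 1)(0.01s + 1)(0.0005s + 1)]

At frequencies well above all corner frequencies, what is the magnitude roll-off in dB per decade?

-20 dB/decade

Each pole contributes −20 dB/decade at high frequency; each zero contributes +20 dB/decade.
Net: 2 zero(s) − 3 pole(s) → -20 dB/decade.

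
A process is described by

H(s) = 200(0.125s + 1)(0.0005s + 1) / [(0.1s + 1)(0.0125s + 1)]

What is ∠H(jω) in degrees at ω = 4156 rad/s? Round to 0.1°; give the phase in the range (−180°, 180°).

At ω = 4156 rad/s:
zero (1 + j4156·0.125) = 1 + j519.5 → |·| ≈ 519.5, ∠ ≈ 89.89°
zero (1 + j4156·0.0005) = 1 + j2.078 → |·| ≈ 2.3061, ∠ ≈ 64.30°
pole (1 + j4156·0.1) = 1 + j415.6 → |·| ≈ 415.6, ∠ ≈ 89.86°
pole (1 + j4156·0.0125) = 1 + j51.95 → |·| ≈ 51.96, ∠ ≈ 88.90°
∠H = (89.89° + 64.30°) − (89.86° + 88.90°) = -24.57°

-24.6°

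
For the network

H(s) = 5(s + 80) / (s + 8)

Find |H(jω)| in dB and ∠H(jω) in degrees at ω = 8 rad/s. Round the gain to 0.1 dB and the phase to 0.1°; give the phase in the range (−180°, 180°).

31.0 dB, -39.3°

At s = jω = j8:
zero (s+80): 80 + j8 → |·| = √(80²+8²) = √6464 ≈ 80.399, ∠ = arctan(8/80) ≈ 5.71°
pole (s+8): 8 + j8 → |·| = √(8²+8²) = √128 ≈ 11.314, ∠ = arctan(8/8) ≈ 45.00°
|H| = 5 · 80.399 / 11.314 ≈ 35.531
Gain = 20 log₁₀(35.531) ≈ 31.01 dB
∠H = 5.71° − 45.00° = -39.29°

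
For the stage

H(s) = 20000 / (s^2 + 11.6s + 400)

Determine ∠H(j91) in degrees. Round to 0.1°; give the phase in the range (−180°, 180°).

At s = jω = j91:
quadratic: (j91)² + 11.6·j91 + 400 = -7881 + j1055.6 → |·| ≈ 7951.4, ∠ ≈ 172.37°
∠H = 0.00° − 172.37° = -172.37°

-172.4°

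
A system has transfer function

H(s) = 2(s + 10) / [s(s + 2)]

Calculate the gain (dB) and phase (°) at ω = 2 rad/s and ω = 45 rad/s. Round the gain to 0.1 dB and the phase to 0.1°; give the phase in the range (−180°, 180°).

At s = jω = j2:
zero (s+10): 10 + j2 → |·| = √(10²+2²) = √104 ≈ 10.198, ∠ = arctan(2/10) ≈ 11.31°
pole (s+2): 2 + j2 → |·| = √(2²+2²) = √8 ≈ 2.8284, ∠ = arctan(2/2) ≈ 45.00°
pole at origin: |s| = 2, ∠ = 90.00° (in denominator)
|H| = 2 · 10.198 / 5.6568 ≈ 3.6056
Gain = 20 log₁₀(3.6056) ≈ 11.14 dB
∠H = 11.31° − 135.00° = -123.69°

At s = jω = j45:
zero (s+10): 10 + j45 → |·| = √(10²+45²) = √2125 ≈ 46.098, ∠ = arctan(45/10) ≈ 77.47°
pole (s+2): 2 + j45 → |·| = √(2²+45²) = √2029 ≈ 45.044, ∠ = arctan(45/2) ≈ 87.46°
pole at origin: |s| = 45, ∠ = 90.00° (in denominator)
|H| = 2 · 46.098 / 2027 ≈ 0.045484
Gain = 20 log₁₀(0.045484) ≈ -26.84 dB
∠H = 77.47° − 177.46° = -99.99°

ω = 2: 11.1 dB, -123.7°; ω = 45: -26.8 dB, -100.0°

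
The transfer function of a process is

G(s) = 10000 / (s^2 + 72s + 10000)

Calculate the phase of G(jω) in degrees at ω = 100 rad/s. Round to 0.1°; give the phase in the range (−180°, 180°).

At s = jω = j100:
quadratic: (j100)² + 72·j100 + 10000 = 0 + j7200 → |·| ≈ 7200, ∠ ≈ 90.00°
∠G = 0.00° − 90.00° = -90.00°

-90.0°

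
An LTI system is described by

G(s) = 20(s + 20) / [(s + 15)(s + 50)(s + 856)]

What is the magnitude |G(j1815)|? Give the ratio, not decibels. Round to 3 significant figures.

5.49e-06

At s = jω = j1815:
zero (s+20): 20 + j1815 → |·| = √(20²+1815²) = √3294625 ≈ 1815.1, ∠ = arctan(1815/20) ≈ 89.37°
pole (s+15): 15 + j1815 → |·| = √(15²+1815²) = √3294450 ≈ 1815.1, ∠ = arctan(1815/15) ≈ 89.53°
pole (s+50): 50 + j1815 → |·| = √(50²+1815²) = √3296725 ≈ 1815.7, ∠ = arctan(1815/50) ≈ 88.42°
pole (s+856): 856 + j1815 → |·| = √(856²+1815²) = √4026961 ≈ 2006.7, ∠ = arctan(1815/856) ≈ 64.75°
|G| = 20 · 1815.1 / 6.6134e+09 ≈ 5.4892e-06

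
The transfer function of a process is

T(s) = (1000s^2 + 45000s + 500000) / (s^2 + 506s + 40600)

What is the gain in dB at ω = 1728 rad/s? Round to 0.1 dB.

59.8 dB

Substitute s = j1728:
Numerator: 1000(j1728)^2 + 45000(j1728) + 500000 = -2985484000 + j77760000
Denominator: (j1728)^2 + 506(j1728) + 40600 = -2945384 + j874368
|N| = √(2985484000² + 77760000²) ≈ 2.9865e+09, ∠N ≈ 178.51°
|D| = √(2945384² + 874368²) ≈ 3.0724e+06, ∠D ≈ 163.47°
|T| = 2.9865e+09 / 3.0724e+06 ≈ 972.04
Gain = 20 log₁₀(972.04) ≈ 59.75 dB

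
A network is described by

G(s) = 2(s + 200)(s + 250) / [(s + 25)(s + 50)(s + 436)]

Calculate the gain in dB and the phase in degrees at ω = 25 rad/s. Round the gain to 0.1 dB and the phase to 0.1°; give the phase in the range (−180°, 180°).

At s = jω = j25:
zero (s+200): 200 + j25 → |·| = √(200²+25²) = √40625 ≈ 201.56, ∠ = arctan(25/200) ≈ 7.13°
zero (s+250): 250 + j25 → |·| = √(250²+25²) = √63125 ≈ 251.25, ∠ = arctan(25/250) ≈ 5.71°
pole (s+25): 25 + j25 → |·| = √(25²+25²) = √1250 ≈ 35.355, ∠ = arctan(25/25) ≈ 45.00°
pole (s+50): 50 + j25 → |·| = √(50²+25²) = √3125 ≈ 55.902, ∠ = arctan(25/50) ≈ 26.57°
pole (s+436): 436 + j25 → |·| = √(436²+25²) = √190721 ≈ 436.72, ∠ = arctan(25/436) ≈ 3.28°
|G| = 2 · 50642 / 8.6314e+05 ≈ 0.11734
Gain = 20 log₁₀(0.11734) ≈ -18.61 dB
∠G = 12.84° − 74.85° = -62.01°

-18.6 dB, -62.0°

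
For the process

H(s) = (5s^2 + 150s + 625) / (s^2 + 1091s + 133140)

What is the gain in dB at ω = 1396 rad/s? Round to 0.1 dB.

Substitute s = j1396:
Numerator: 5(j1396)^2 + 150(j1396) + 625 = -9743455 + j209400
Denominator: (j1396)^2 + 1091(j1396) + 133140 = -1815676 + j1523036
|N| = √(9743455² + 209400²) ≈ 9.7457e+06, ∠N ≈ 178.77°
|D| = √(1815676² + 1523036²) ≈ 2.3699e+06, ∠D ≈ 140.01°
|H| = 9.7457e+06 / 2.3699e+06 ≈ 4.1123
Gain = 20 log₁₀(4.1123) ≈ 12.28 dB

12.3 dB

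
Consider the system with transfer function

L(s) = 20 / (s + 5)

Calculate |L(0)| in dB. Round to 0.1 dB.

12.0 dB

L(0) = 20 / (5) = 4
20 log₁₀(4) ≈ 12.04 dB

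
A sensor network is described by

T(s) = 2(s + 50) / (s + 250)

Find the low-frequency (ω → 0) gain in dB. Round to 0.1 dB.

-8.0 dB

T(0) = 2·50 / (250) = 0.4
20 log₁₀(0.4) ≈ -7.96 dB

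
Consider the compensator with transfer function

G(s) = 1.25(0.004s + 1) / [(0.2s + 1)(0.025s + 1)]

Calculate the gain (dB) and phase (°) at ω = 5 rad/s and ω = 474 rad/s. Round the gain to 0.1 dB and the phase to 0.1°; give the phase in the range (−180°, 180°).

At ω = 5 rad/s:
zero (1 + j5·0.004) = 1 + j0.02 → |·| ≈ 1.0002, ∠ ≈ 1.15°
pole (1 + j5·0.2) = 1 + j1 → |·| ≈ 1.4142, ∠ ≈ 45.00°
pole (1 + j5·0.025) = 1 + j0.125 → |·| ≈ 1.0078, ∠ ≈ 7.13°
|G| = 1.25 · 1.0002 / (1.4142 · 1.0078) ≈ 0.87723
Gain = 20 log₁₀(0.87723) ≈ -1.14 dB
∠G = (1.15°) − (45.00° + 7.13°) = -50.98°

At ω = 474 rad/s:
zero (1 + j474·0.004) = 1 + j1.896 → |·| ≈ 2.1436, ∠ ≈ 62.19°
pole (1 + j474·0.2) = 1 + j94.8 → |·| ≈ 94.805, ∠ ≈ 89.40°
pole (1 + j474·0.025) = 1 + j11.85 → |·| ≈ 11.892, ∠ ≈ 85.18°
|G| = 1.25 · 2.1436 / (94.805 · 11.892) ≈ 0.0023767
Gain = 20 log₁₀(0.0023767) ≈ -52.48 dB
∠G = (62.19°) − (89.40° + 85.18°) = -112.39°

ω = 5: -1.1 dB, -51.0°; ω = 474: -52.5 dB, -112.4°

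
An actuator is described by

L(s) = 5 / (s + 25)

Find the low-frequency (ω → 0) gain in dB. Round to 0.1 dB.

-14.0 dB

L(0) = 5 / (25) = 0.2
20 log₁₀(0.2) ≈ -13.98 dB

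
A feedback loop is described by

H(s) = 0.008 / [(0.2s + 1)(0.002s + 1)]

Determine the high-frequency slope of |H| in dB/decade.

-40 dB/decade

Each pole contributes −20 dB/decade at high frequency; each zero contributes +20 dB/decade.
Net: 0 zero(s) − 2 pole(s) → -40 dB/decade.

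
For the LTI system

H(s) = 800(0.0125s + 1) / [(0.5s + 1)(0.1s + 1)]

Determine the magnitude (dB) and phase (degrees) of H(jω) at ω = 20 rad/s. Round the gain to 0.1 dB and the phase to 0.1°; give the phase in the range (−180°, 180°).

At ω = 20 rad/s:
zero (1 + j20·0.0125) = 1 + j0.25 → |·| ≈ 1.0308, ∠ ≈ 14.04°
pole (1 + j20·0.5) = 1 + j10 → |·| ≈ 10.05, ∠ ≈ 84.29°
pole (1 + j20·0.1) = 1 + j2 → |·| ≈ 2.2361, ∠ ≈ 63.43°
|H| = 800 · 1.0308 / (10.05 · 2.2361) ≈ 36.695
Gain = 20 log₁₀(36.695) ≈ 31.29 dB
∠H = (14.04°) − (84.29° + 63.43°) = -133.68°

31.3 dB, -133.7°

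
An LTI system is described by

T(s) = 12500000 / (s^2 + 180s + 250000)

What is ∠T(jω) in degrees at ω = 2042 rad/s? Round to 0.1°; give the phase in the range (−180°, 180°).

At s = jω = j2042:
quadratic: (j2042)² + 180·j2042 + 250000 = -3919764 + j367560 → |·| ≈ 3.937e+06, ∠ ≈ 174.64°
∠T = 0.00° − 174.64° = -174.64°

-174.6°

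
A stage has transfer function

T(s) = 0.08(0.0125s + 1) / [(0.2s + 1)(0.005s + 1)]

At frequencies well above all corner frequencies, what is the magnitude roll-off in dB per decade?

Each pole contributes −20 dB/decade at high frequency; each zero contributes +20 dB/decade.
Net: 1 zero(s) − 2 pole(s) → -20 dB/decade.

-20 dB/decade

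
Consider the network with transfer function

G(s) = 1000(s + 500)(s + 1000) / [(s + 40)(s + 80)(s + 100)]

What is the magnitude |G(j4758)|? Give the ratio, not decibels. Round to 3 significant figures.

0.216

At s = jω = j4758:
zero (s+500): 500 + j4758 → |·| = √(500²+4758²) = √22888564 ≈ 4784.2, ∠ = arctan(4758/500) ≈ 84.00°
zero (s+1000): 1000 + j4758 → |·| = √(1000²+4758²) = √23638564 ≈ 4862, ∠ = arctan(4758/1000) ≈ 78.13°
pole (s+40): 40 + j4758 → |·| = √(40²+4758²) = √22640164 ≈ 4758.2, ∠ = arctan(4758/40) ≈ 89.52°
pole (s+80): 80 + j4758 → |·| = √(80²+4758²) = √22644964 ≈ 4758.7, ∠ = arctan(4758/80) ≈ 89.04°
pole (s+100): 100 + j4758 → |·| = √(100²+4758²) = √22648564 ≈ 4759.1, ∠ = arctan(4758/100) ≈ 88.80°
|G| = 1000 · 2.3261e+07 / 1.0776e+11 ≈ 0.21586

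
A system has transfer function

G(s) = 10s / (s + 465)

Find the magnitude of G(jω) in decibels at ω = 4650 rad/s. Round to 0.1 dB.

At s = jω = j4650:
zero at origin: s = j4650 → |·| = 4650, ∠ = 90.00°
pole (s+465): 465 + j4650 → |·| = √(465²+4650²) = √21838725 ≈ 4673.2, ∠ = arctan(4650/465) ≈ 84.29°
|G| = 10 · 4650 / 4673.2 ≈ 9.9504
Gain = 20 log₁₀(9.9504) ≈ 19.96 dB

20.0 dB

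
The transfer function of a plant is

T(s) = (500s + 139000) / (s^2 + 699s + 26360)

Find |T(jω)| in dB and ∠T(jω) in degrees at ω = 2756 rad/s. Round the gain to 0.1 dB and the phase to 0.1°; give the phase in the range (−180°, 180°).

Substitute s = j2756:
Numerator: 500(j2756) + 139000 = 139000 + j1378000
Denominator: (j2756)^2 + 699(j2756) + 26360 = -7569176 + j1926444
|N| = √(139000² + 1378000²) ≈ 1.385e+06, ∠N ≈ 84.24°
|D| = √(7569176² + 1926444²) ≈ 7.8105e+06, ∠D ≈ 165.72°
|T| = 1.385e+06 / 7.8105e+06 ≈ 0.17733
Gain = 20 log₁₀(0.17733) ≈ -15.02 dB
∠T = 84.24° − 165.72° = -81.48°

-15.0 dB, -81.5°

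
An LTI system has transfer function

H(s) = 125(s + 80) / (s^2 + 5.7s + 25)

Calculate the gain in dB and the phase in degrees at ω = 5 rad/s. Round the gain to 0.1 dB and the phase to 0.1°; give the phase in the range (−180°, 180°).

50.9 dB, -86.4°

At s = jω = j5:
zero (s+80): 80 + j5 → |·| = √(80²+5²) = √6425 ≈ 80.156, ∠ = arctan(5/80) ≈ 3.58°
quadratic: (j5)² + 5.7·j5 + 25 = 0 + j28.5 → |·| ≈ 28.5, ∠ ≈ 90.00°
|H| = 125 · 80.156 / 28.5 ≈ 351.56
Gain = 20 log₁₀(351.56) ≈ 50.92 dB
∠H = 3.58° − 90.00° = -86.42°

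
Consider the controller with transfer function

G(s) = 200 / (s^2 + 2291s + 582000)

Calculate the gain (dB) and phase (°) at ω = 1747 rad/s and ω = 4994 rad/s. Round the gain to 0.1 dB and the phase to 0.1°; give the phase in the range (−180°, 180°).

ω = 1747: -87.4 dB, -121.7°; ω = 4994: -102.6 dB, -154.8°

Substitute s = j1747:
Numerator: 200 = 200 + j0
Denominator: (j1747)^2 + 2291(j1747) + 582000 = -2470009 + j4002377
|N| = √(200² + 0²) ≈ 200, ∠N ≈ 0.00°
|D| = √(2470009² + 4002377²) ≈ 4.7032e+06, ∠D ≈ 121.68°
|G| = 200 / 4.7032e+06 ≈ 4.2524e-05
Gain = 20 log₁₀(4.2524e-05) ≈ -87.43 dB
∠G = 0.00° − 121.68° = -121.68°

Substitute s = j4994:
Numerator: 200 = 200 + j0
Denominator: (j4994)^2 + 2291(j4994) + 582000 = -24358036 + j11441254
|N| = √(200² + 0²) ≈ 200, ∠N ≈ 0.00°
|D| = √(24358036² + 11441254²) ≈ 2.6911e+07, ∠D ≈ 154.84°
|G| = 200 / 2.6911e+07 ≈ 7.4319e-06
Gain = 20 log₁₀(7.4319e-06) ≈ -102.58 dB
∠G = 0.00° − 154.84° = -154.84°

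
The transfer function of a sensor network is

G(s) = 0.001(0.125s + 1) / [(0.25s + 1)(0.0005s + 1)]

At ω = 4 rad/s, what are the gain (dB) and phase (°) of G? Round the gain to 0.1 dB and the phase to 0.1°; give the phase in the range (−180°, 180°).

At ω = 4 rad/s:
zero (1 + j4·0.125) = 1 + j0.5 → |·| ≈ 1.118, ∠ ≈ 26.57°
pole (1 + j4·0.25) = 1 + j1 → |·| ≈ 1.4142, ∠ ≈ 45.00°
pole (1 + j4·0.0005) = 1 + j0.002 → |·| ≈ 1, ∠ ≈ 0.11°
|G| = 0.001 · 1.118 / (1.4142 · 1) ≈ 0.00079055
Gain = 20 log₁₀(0.00079055) ≈ -62.04 dB
∠G = (26.57°) − (45.00° + 0.11°) = -18.54°

-62.0 dB, -18.5°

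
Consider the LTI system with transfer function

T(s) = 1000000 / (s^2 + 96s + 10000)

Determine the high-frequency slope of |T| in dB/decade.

-40 dB/decade

Each pole contributes −20 dB/decade at high frequency; each zero contributes +20 dB/decade.
Net: 0 zero(s) − 2 pole(s) → -40 dB/decade.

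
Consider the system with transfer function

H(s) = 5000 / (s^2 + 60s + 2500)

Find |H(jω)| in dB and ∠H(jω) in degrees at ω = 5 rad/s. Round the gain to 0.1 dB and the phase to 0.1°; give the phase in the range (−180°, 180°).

6.0 dB, -6.9°

At s = jω = j5:
quadratic: (j5)² + 60·j5 + 2500 = 2475 + j300 → |·| ≈ 2493.1, ∠ ≈ 6.91°
|H| = 5000 / 2493.1 ≈ 2.0055
Gain = 20 log₁₀(2.0055) ≈ 6.04 dB
∠H = 0.00° − 6.91° = -6.91°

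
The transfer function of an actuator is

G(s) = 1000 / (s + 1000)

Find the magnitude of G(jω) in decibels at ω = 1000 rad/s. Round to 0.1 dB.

-3.0 dB

At s = jω = j1000:
pole (s+1000): 1000 + j1000 → |·| = √(1000²+1000²) = √2000000 ≈ 1414.2, ∠ = arctan(1000/1000) ≈ 45.00°
|G| = 1000 / 1414.2 ≈ 0.70711
Gain = 20 log₁₀(0.70711) ≈ -3.01 dB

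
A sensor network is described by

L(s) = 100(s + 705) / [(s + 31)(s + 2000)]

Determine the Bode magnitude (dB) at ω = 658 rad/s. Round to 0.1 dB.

-23.2 dB

At s = jω = j658:
zero (s+705): 705 + j658 → |·| = √(705²+658²) = √929989 ≈ 964.36, ∠ = arctan(658/705) ≈ 43.03°
pole (s+31): 31 + j658 → |·| = √(31²+658²) = √433925 ≈ 658.73, ∠ = arctan(658/31) ≈ 87.30°
pole (s+2000): 2000 + j658 → |·| = √(2000²+658²) = √4432964 ≈ 2105.5, ∠ = arctan(658/2000) ≈ 18.21°
|L| = 100 · 964.36 / 1.387e+06 ≈ 0.069528
Gain = 20 log₁₀(0.069528) ≈ -23.16 dB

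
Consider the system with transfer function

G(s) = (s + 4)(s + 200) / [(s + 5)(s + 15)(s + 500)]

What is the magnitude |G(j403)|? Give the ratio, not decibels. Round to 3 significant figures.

At s = jω = j403:
zero (s+4): 4 + j403 → |·| = √(4²+403²) = √162425 ≈ 403.02, ∠ = arctan(403/4) ≈ 89.43°
zero (s+200): 200 + j403 → |·| = √(200²+403²) = √202409 ≈ 449.9, ∠ = arctan(403/200) ≈ 63.61°
pole (s+5): 5 + j403 → |·| = √(5²+403²) = √162434 ≈ 403.03, ∠ = arctan(403/5) ≈ 89.29°
pole (s+15): 15 + j403 → |·| = √(15²+403²) = √162634 ≈ 403.28, ∠ = arctan(403/15) ≈ 87.87°
pole (s+500): 500 + j403 → |·| = √(500²+403²) = √412409 ≈ 642.19, ∠ = arctan(403/500) ≈ 38.87°
|G| = 1 · 1.8132e+05 / 1.0438e+08 ≈ 0.0017371

0.00174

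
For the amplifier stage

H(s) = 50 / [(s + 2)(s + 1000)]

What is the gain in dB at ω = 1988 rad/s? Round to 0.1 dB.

-98.9 dB

At s = jω = j1988:
pole (s+2): 2 + j1988 → |·| = √(2²+1988²) = √3952148 ≈ 1988, ∠ = arctan(1988/2) ≈ 89.94°
pole (s+1000): 1000 + j1988 → |·| = √(1000²+1988²) = √4952144 ≈ 2225.3, ∠ = arctan(1988/1000) ≈ 63.30°
|H| = 50 / 4.4239e+06 ≈ 1.1302e-05
Gain = 20 log₁₀(1.1302e-05) ≈ -98.94 dB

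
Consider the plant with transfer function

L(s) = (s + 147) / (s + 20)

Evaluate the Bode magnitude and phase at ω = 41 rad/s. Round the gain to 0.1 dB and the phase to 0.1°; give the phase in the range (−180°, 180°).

At s = jω = j41:
zero (s+147): 147 + j41 → |·| = √(147²+41²) = √23290 ≈ 152.61, ∠ = arctan(41/147) ≈ 15.58°
pole (s+20): 20 + j41 → |·| = √(20²+41²) = √2081 ≈ 45.618, ∠ = arctan(41/20) ≈ 64.00°
|L| = 1 · 152.61 / 45.618 ≈ 3.3454
Gain = 20 log₁₀(3.3454) ≈ 10.49 dB
∠L = 15.58° − 64.00° = -48.42°

10.5 dB, -48.4°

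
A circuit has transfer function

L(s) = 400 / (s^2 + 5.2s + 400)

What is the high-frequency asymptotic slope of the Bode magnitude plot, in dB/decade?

-40 dB/decade

Each pole contributes −20 dB/decade at high frequency; each zero contributes +20 dB/decade.
Net: 0 zero(s) − 2 pole(s) → -40 dB/decade.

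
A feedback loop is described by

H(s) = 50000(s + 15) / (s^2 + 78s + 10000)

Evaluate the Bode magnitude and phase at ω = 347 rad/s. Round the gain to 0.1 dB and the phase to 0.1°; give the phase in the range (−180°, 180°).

At s = jω = j347:
zero (s+15): 15 + j347 → |·| = √(15²+347²) = √120634 ≈ 347.32, ∠ = arctan(347/15) ≈ 87.52°
quadratic: (j347)² + 78·j347 + 10000 = -110409 + j27066 → |·| ≈ 1.1368e+05, ∠ ≈ 166.23°
|H| = 50000 · 347.32 / 1.1368e+05 ≈ 152.76
Gain = 20 log₁₀(152.76) ≈ 43.68 dB
∠H = 87.52° − 166.23° = -78.71°

43.7 dB, -78.7°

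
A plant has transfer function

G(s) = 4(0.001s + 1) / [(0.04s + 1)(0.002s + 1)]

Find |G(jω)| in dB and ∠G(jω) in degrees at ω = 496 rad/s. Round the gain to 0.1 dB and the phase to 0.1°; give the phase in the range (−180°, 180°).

-15.9 dB, -105.5°

At ω = 496 rad/s:
zero (1 + j496·0.001) = 1 + j0.496 → |·| ≈ 1.1163, ∠ ≈ 26.38°
pole (1 + j496·0.04) = 1 + j19.84 → |·| ≈ 19.865, ∠ ≈ 87.11°
pole (1 + j496·0.002) = 1 + j0.992 → |·| ≈ 1.4086, ∠ ≈ 44.77°
|G| = 4 · 1.1163 / (19.865 · 1.4086) ≈ 0.15957
Gain = 20 log₁₀(0.15957) ≈ -15.94 dB
∠G = (26.38°) − (87.11° + 44.77°) = -105.50°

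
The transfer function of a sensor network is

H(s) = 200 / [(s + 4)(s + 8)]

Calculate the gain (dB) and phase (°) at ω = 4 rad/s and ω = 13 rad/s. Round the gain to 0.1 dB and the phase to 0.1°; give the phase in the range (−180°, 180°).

ω = 4: 11.9 dB, -71.6°; ω = 13: -0.3 dB, -131.3°

At s = jω = j4:
pole (s+4): 4 + j4 → |·| = √(4²+4²) = √32 ≈ 5.6569, ∠ = arctan(4/4) ≈ 45.00°
pole (s+8): 8 + j4 → |·| = √(8²+4²) = √80 ≈ 8.9443, ∠ = arctan(4/8) ≈ 26.57°
|H| = 200 / 50.597 ≈ 3.9528
Gain = 20 log₁₀(3.9528) ≈ 11.94 dB
∠H = 0.00° − 71.57° = -71.57°

At s = jω = j13:
pole (s+4): 4 + j13 → |·| = √(4²+13²) = √185 ≈ 13.601, ∠ = arctan(13/4) ≈ 72.90°
pole (s+8): 8 + j13 → |·| = √(8²+13²) = √233 ≈ 15.264, ∠ = arctan(13/8) ≈ 58.39°
|H| = 200 / 207.61 ≈ 0.96334
Gain = 20 log₁₀(0.96334) ≈ -0.32 dB
∠H = 0.00° − 131.29° = -131.29°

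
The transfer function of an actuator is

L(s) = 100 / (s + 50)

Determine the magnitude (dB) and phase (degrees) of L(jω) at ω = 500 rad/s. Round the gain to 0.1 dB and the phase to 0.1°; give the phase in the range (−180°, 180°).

Substitute s = j500:
Numerator: 100 = 100 + j0
Denominator: (j500) + 50 = 50 + j500
|N| = √(100² + 0²) ≈ 100, ∠N ≈ 0.00°
|D| = √(50² + 500²) ≈ 502.49, ∠D ≈ 84.29°
|L| = 100 / 502.49 ≈ 0.19901
Gain = 20 log₁₀(0.19901) ≈ -14.02 dB
∠L = 0.00° − 84.29° = -84.29°

-14.0 dB, -84.3°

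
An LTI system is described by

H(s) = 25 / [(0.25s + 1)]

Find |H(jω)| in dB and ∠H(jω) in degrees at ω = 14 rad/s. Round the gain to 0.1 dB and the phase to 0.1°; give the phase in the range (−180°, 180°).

At ω = 14 rad/s:
pole (1 + j14·0.25) = 1 + j3.5 → |·| ≈ 3.6401, ∠ ≈ 74.05°
|H| = 25 · 1 / (3.6401) ≈ 6.8679
Gain = 20 log₁₀(6.8679) ≈ 16.74 dB
∠H = (0°) − (74.05°) = -74.05°

16.7 dB, -74.1°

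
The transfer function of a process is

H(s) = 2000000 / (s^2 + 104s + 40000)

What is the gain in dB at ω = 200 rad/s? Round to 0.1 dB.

At s = jω = j200:
quadratic: (j200)² + 104·j200 + 40000 = 0 + j20800 → |·| ≈ 20800, ∠ ≈ 90.00°
|H| = 2000000 / 20800 ≈ 96.154
Gain = 20 log₁₀(96.154) ≈ 39.66 dB

39.7 dB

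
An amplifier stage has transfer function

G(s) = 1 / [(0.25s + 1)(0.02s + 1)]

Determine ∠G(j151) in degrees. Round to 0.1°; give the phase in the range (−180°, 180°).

-160.2°

At ω = 151 rad/s:
pole (1 + j151·0.25) = 1 + j37.75 → |·| ≈ 37.763, ∠ ≈ 88.48°
pole (1 + j151·0.02) = 1 + j3.02 → |·| ≈ 3.1813, ∠ ≈ 71.68°
∠G = (0°) − (88.48° + 71.68°) = -160.16°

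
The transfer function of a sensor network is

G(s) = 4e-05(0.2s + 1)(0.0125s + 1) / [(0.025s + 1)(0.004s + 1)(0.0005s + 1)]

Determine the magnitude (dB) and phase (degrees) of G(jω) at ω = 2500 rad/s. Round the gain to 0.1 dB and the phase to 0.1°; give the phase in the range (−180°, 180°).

-64.1 dB, -46.7°

At ω = 2500 rad/s:
zero (1 + j2500·0.2) = 1 + j500 → |·| ≈ 500, ∠ ≈ 89.89°
zero (1 + j2500·0.0125) = 1 + j31.25 → |·| ≈ 31.266, ∠ ≈ 88.17°
pole (1 + j2500·0.025) = 1 + j62.5 → |·| ≈ 62.508, ∠ ≈ 89.08°
pole (1 + j2500·0.004) = 1 + j10 → |·| ≈ 10.05, ∠ ≈ 84.29°
pole (1 + j2500·0.0005) = 1 + j1.25 → |·| ≈ 1.6008, ∠ ≈ 51.34°
|G| = 4e-05 · 500 · 31.266 / (62.508 · 10.05 · 1.6008) ≈ 0.00062182
Gain = 20 log₁₀(0.00062182) ≈ -64.13 dB
∠G = (89.89° + 88.17°) − (89.08° + 84.29° + 51.34°) = -46.65°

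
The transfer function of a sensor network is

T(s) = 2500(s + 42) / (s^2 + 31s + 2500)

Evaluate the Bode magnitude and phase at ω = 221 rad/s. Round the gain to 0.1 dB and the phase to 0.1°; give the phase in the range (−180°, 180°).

21.6 dB, -92.4°

At s = jω = j221:
zero (s+42): 42 + j221 → |·| = √(42²+221²) = √50605 ≈ 224.96, ∠ = arctan(221/42) ≈ 79.24°
quadratic: (j221)² + 31·j221 + 2500 = -46341 + j6851 → |·| ≈ 46845, ∠ ≈ 171.59°
|T| = 2500 · 224.96 / 46845 ≈ 12.006
Gain = 20 log₁₀(12.006) ≈ 21.59 dB
∠T = 79.24° − 171.59° = -92.35°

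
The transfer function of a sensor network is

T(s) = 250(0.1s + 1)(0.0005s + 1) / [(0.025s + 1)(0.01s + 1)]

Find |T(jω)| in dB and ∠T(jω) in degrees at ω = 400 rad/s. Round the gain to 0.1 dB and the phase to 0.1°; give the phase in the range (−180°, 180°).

At ω = 400 rad/s:
zero (1 + j400·0.1) = 1 + j40 → |·| ≈ 40.012, ∠ ≈ 88.57°
zero (1 + j400·0.0005) = 1 + j0.2 → |·| ≈ 1.0198, ∠ ≈ 11.31°
pole (1 + j400·0.025) = 1 + j10 → |·| ≈ 10.05, ∠ ≈ 84.29°
pole (1 + j400·0.01) = 1 + j4 → |·| ≈ 4.1231, ∠ ≈ 75.96°
|T| = 250 · 40.012 · 1.0198 / (10.05 · 4.1231) ≈ 246.18
Gain = 20 log₁₀(246.18) ≈ 47.83 dB
∠T = (88.57° + 11.31°) − (84.29° + 75.96°) = -60.37°

47.8 dB, -60.4°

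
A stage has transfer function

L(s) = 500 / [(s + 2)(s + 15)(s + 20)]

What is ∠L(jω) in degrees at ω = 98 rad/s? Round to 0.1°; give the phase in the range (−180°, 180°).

At s = jω = j98:
pole (s+2): 2 + j98 → |·| = √(2²+98²) = √9608 ≈ 98.02, ∠ = arctan(98/2) ≈ 88.83°
pole (s+15): 15 + j98 → |·| = √(15²+98²) = √9829 ≈ 99.141, ∠ = arctan(98/15) ≈ 81.30°
pole (s+20): 20 + j98 → |·| = √(20²+98²) = √10004 ≈ 100.02, ∠ = arctan(98/20) ≈ 78.47°
∠L = 0.00° − 248.60° = -248.60° ≡ 111.40° (principal value)

111.4°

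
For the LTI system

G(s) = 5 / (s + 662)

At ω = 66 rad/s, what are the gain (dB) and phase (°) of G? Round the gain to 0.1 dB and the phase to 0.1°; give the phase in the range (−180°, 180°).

At s = jω = j66:
pole (s+662): 662 + j66 → |·| = √(662²+66²) = √442600 ≈ 665.28, ∠ = arctan(66/662) ≈ 5.69°
|G| = 5 / 665.28 ≈ 0.0075156
Gain = 20 log₁₀(0.0075156) ≈ -42.48 dB
∠G = 0.00° − 5.69° = -5.69°

-42.5 dB, -5.7°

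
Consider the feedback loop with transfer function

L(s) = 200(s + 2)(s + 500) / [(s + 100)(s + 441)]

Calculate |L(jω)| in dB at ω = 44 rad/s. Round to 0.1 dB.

39.2 dB

At s = jω = j44:
zero (s+2): 2 + j44 → |·| = √(2²+44²) = √1940 ≈ 44.045, ∠ = arctan(44/2) ≈ 87.40°
zero (s+500): 500 + j44 → |·| = √(500²+44²) = √251936 ≈ 501.93, ∠ = arctan(44/500) ≈ 5.03°
pole (s+100): 100 + j44 → |·| = √(100²+44²) = √11936 ≈ 109.25, ∠ = arctan(44/100) ≈ 23.75°
pole (s+441): 441 + j44 → |·| = √(441²+44²) = √196417 ≈ 443.19, ∠ = arctan(44/441) ≈ 5.70°
|L| = 200 · 22108 / 48419 ≈ 91.32
Gain = 20 log₁₀(91.32) ≈ 39.21 dB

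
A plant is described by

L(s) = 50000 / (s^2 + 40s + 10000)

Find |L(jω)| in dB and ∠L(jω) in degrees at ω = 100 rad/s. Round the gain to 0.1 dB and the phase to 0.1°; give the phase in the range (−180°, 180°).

21.9 dB, -90.0°

At s = jω = j100:
quadratic: (j100)² + 40·j100 + 10000 = 0 + j4000 → |·| ≈ 4000, ∠ ≈ 90.00°
|L| = 50000 / 4000 ≈ 12.5
Gain = 20 log₁₀(12.5) ≈ 21.94 dB
∠L = 0.00° − 90.00° = -90.00°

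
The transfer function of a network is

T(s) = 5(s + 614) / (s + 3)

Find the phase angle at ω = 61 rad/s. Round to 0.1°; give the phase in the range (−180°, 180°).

At s = jω = j61:
zero (s+614): 614 + j61 → |·| = √(614²+61²) = √380717 ≈ 617.02, ∠ = arctan(61/614) ≈ 5.67°
pole (s+3): 3 + j61 → |·| = √(3²+61²) = √3730 ≈ 61.074, ∠ = arctan(61/3) ≈ 87.18°
∠T = 5.67° − 87.18° = -81.51°

-81.5°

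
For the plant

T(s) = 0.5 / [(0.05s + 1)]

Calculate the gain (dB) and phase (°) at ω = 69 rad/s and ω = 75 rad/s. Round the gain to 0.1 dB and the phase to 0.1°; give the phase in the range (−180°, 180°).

ω = 69: -17.1 dB, -73.8°; ω = 75: -17.8 dB, -75.1°

At ω = 69 rad/s:
pole (1 + j69·0.05) = 1 + j3.45 → |·| ≈ 3.592, ∠ ≈ 73.84°
|T| = 0.5 · 1 / (3.592) ≈ 0.1392
Gain = 20 log₁₀(0.1392) ≈ -17.13 dB
∠T = (0°) − (73.84°) = -73.84°

At ω = 75 rad/s:
pole (1 + j75·0.05) = 1 + j3.75 → |·| ≈ 3.881, ∠ ≈ 75.07°
|T| = 0.5 · 1 / (3.881) ≈ 0.12883
Gain = 20 log₁₀(0.12883) ≈ -17.80 dB
∠T = (0°) − (75.07°) = -75.07°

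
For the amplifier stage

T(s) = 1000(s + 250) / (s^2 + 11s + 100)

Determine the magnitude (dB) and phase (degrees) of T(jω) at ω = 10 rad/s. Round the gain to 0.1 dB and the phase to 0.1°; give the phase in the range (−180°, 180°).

67.1 dB, -87.7°

At s = jω = j10:
zero (s+250): 250 + j10 → |·| = √(250²+10²) = √62600 ≈ 250.2, ∠ = arctan(10/250) ≈ 2.29°
quadratic: (j10)² + 11·j10 + 100 = 0 + j110 → |·| ≈ 110, ∠ ≈ 90.00°
|T| = 1000 · 250.2 / 110 ≈ 2274.5
Gain = 20 log₁₀(2274.5) ≈ 67.14 dB
∠T = 2.29° − 90.00° = -87.71°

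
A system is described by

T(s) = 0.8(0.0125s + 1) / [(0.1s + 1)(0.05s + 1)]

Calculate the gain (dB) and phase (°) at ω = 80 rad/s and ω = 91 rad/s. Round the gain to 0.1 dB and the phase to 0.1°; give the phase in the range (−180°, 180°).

ω = 80: -29.4 dB, -113.8°; ω = 91: -30.9 dB, -112.7°

At ω = 80 rad/s:
zero (1 + j80·0.0125) = 1 + j1 → |·| ≈ 1.4142, ∠ ≈ 45.00°
pole (1 + j80·0.1) = 1 + j8 → |·| ≈ 8.0623, ∠ ≈ 82.87°
pole (1 + j80·0.05) = 1 + j4 → |·| ≈ 4.1231, ∠ ≈ 75.96°
|T| = 0.8 · 1.4142 / (8.0623 · 4.1231) ≈ 0.034034
Gain = 20 log₁₀(0.034034) ≈ -29.36 dB
∠T = (45.00°) − (82.87° + 75.96°) = -113.83°

At ω = 91 rad/s:
zero (1 + j91·0.0125) = 1 + j1.1375 → |·| ≈ 1.5146, ∠ ≈ 48.68°
pole (1 + j91·0.1) = 1 + j9.1 → |·| ≈ 9.1548, ∠ ≈ 83.73°
pole (1 + j91·0.05) = 1 + j4.55 → |·| ≈ 4.6586, ∠ ≈ 77.60°
|T| = 0.8 · 1.5146 / (9.1548 · 4.6586) ≈ 0.028411
Gain = 20 log₁₀(0.028411) ≈ -30.93 dB
∠T = (48.68°) − (83.73° + 77.60°) = -112.65°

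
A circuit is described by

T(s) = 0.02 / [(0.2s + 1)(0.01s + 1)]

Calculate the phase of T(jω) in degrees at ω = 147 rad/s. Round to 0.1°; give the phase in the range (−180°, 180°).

At ω = 147 rad/s:
pole (1 + j147·0.2) = 1 + j29.4 → |·| ≈ 29.417, ∠ ≈ 88.05°
pole (1 + j147·0.01) = 1 + j1.47 → |·| ≈ 1.7779, ∠ ≈ 55.77°
∠T = (0°) − (88.05° + 55.77°) = -143.82°

-143.8°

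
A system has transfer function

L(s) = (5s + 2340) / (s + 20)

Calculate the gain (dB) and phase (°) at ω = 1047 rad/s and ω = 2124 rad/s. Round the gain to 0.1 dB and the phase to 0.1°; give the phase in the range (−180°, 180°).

Substitute s = j1047:
Numerator: 5(j1047) + 2340 = 2340 + j5235
Denominator: (j1047) + 20 = 20 + j1047
|N| = √(2340² + 5235²) ≈ 5734.2, ∠N ≈ 65.92°
|D| = √(20² + 1047²) ≈ 1047.2, ∠D ≈ 88.91°
|L| = 5734.2 / 1047.2 ≈ 5.4757
Gain = 20 log₁₀(5.4757) ≈ 14.77 dB
∠L = 65.92° − 88.91° = -22.99°

Substitute s = j2124:
Numerator: 5(j2124) + 2340 = 2340 + j10620
Denominator: (j2124) + 20 = 20 + j2124
|N| = √(2340² + 10620²) ≈ 10875, ∠N ≈ 77.57°
|D| = √(20² + 2124²) ≈ 2124.1, ∠D ≈ 89.46°
|L| = 10875 / 2124.1 ≈ 5.1198
Gain = 20 log₁₀(5.1198) ≈ 14.19 dB
∠L = 77.57° − 89.46° = -11.89°

ω = 1047: 14.8 dB, -23.0°; ω = 2124: 14.2 dB, -11.9°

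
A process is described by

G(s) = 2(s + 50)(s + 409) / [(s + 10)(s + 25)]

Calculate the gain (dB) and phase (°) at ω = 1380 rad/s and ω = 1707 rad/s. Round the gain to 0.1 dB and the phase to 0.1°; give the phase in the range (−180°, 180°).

At s = jω = j1380:
zero (s+50): 50 + j1380 → |·| = √(50²+1380²) = √1906900 ≈ 1380.9, ∠ = arctan(1380/50) ≈ 87.92°
zero (s+409): 409 + j1380 → |·| = √(409²+1380²) = √2071681 ≈ 1439.3, ∠ = arctan(1380/409) ≈ 73.49°
pole (s+10): 10 + j1380 → |·| = √(10²+1380²) = √1904500 ≈ 1380, ∠ = arctan(1380/10) ≈ 89.58°
pole (s+25): 25 + j1380 → |·| = √(25²+1380²) = √1905025 ≈ 1380.2, ∠ = arctan(1380/25) ≈ 88.96°
|G| = 2 · 1.9875e+06 / 1.9047e+06 ≈ 2.0869
Gain = 20 log₁₀(2.0869) ≈ 6.39 dB
∠G = 161.41° − 178.54° = -17.13°

At s = jω = j1707:
zero (s+50): 50 + j1707 → |·| = √(50²+1707²) = √2916349 ≈ 1707.7, ∠ = arctan(1707/50) ≈ 88.32°
zero (s+409): 409 + j1707 → |·| = √(409²+1707²) = √3081130 ≈ 1755.3, ∠ = arctan(1707/409) ≈ 76.53°
pole (s+10): 10 + j1707 → |·| = √(10²+1707²) = √2913949 ≈ 1707, ∠ = arctan(1707/10) ≈ 89.66°
pole (s+25): 25 + j1707 → |·| = √(25²+1707²) = √2914474 ≈ 1707.2, ∠ = arctan(1707/25) ≈ 89.16°
|G| = 2 · 2.9975e+06 / 2.9142e+06 ≈ 2.0572
Gain = 20 log₁₀(2.0572) ≈ 6.27 dB
∠G = 164.85° − 178.82° = -13.97°

ω = 1380: 6.4 dB, -17.1°; ω = 1707: 6.3 dB, -14.0°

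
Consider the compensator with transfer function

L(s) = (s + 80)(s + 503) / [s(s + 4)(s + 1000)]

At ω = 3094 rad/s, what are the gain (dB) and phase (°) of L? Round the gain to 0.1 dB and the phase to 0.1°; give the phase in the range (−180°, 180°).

-70.1 dB, -82.7°

At s = jω = j3094:
zero (s+80): 80 + j3094 → |·| = √(80²+3094²) = √9579236 ≈ 3095, ∠ = arctan(3094/80) ≈ 88.52°
zero (s+503): 503 + j3094 → |·| = √(503²+3094²) = √9825845 ≈ 3134.6, ∠ = arctan(3094/503) ≈ 80.77°
pole (s+4): 4 + j3094 → |·| = √(4²+3094²) = √9572852 ≈ 3094, ∠ = arctan(3094/4) ≈ 89.93°
pole (s+1000): 1000 + j3094 → |·| = √(1000²+3094²) = √10572836 ≈ 3251.6, ∠ = arctan(3094/1000) ≈ 72.09°
pole at origin: |s| = 3094, ∠ = 90.00° (in denominator)
|L| = 1 · 9.7016e+06 / 3.1127e+10 ≈ 0.00031168
Gain = 20 log₁₀(0.00031168) ≈ -70.13 dB
∠L = 169.29° − 252.02° = -82.73°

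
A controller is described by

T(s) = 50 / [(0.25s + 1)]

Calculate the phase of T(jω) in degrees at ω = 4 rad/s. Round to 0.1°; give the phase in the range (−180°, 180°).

At ω = 4 rad/s:
pole (1 + j4·0.25) = 1 + j1 → |·| ≈ 1.4142, ∠ ≈ 45.00°
∠T = (0°) − (45.00°) = -45.00°

-45.0°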